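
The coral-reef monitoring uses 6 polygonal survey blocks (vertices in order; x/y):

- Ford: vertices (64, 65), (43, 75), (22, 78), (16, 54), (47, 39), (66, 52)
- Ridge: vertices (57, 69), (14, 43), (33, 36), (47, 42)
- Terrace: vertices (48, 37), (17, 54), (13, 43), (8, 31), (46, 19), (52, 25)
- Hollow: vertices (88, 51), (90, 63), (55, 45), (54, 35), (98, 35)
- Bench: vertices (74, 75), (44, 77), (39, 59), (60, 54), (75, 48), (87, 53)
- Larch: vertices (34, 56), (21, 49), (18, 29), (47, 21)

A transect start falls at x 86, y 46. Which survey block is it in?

Hollow

Cast a ray rightward from (86, 46). For each polygon, the edges (by vertex number in listed order) whose endpoints lie on opposite sides of y = 46, where each meets that height, and whether that is right or left of the point:
Ford: 4–5 at x≈32.5 (left), 5–6 at x≈57.2 (left) → 0 crossings.
Ridge: 1–2 at x≈19.0 (left), 4–1 at x≈48.5 (left) → 0 crossings.
Terrace: 1–2 at x≈31.6 (left), 2–3 at x≈14.1 (left) → 0 crossings.
Hollow: 2–3 at x≈56.9 (left), 5–1 at x≈91.1 (right) → 1 crossing.
Bench: no edge straddles that height → 0 crossings.
Larch: 2–3 at x≈20.6 (left), 4–1 at x≈37.7 (left) → 0 crossings.
Only Hollow has an odd count, so the point is inside Hollow.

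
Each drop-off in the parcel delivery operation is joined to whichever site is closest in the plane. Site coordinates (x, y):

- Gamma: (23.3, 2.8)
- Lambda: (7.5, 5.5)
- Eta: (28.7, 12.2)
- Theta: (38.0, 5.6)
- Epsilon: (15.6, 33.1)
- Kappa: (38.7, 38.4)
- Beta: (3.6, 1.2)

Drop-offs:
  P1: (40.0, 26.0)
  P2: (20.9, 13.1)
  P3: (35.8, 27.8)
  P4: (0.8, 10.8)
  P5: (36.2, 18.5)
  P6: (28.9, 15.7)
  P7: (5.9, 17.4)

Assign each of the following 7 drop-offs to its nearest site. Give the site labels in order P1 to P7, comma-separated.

P1 → Kappa (d²=155.45)
P2 → Eta (d²=61.65)
P3 → Kappa (d²=120.77)
P4 → Lambda (d²=72.98)
P5 → Eta (d²=95.94)
P6 → Eta (d²=12.29)
P7 → Lambda (d²=144.17)

Kappa, Eta, Kappa, Lambda, Eta, Eta, Lambda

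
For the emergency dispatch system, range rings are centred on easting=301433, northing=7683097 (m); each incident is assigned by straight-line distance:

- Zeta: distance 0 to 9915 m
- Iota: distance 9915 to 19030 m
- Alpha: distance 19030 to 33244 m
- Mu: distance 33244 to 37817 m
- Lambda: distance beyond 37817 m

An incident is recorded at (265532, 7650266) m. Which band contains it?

Distance = √((265532−301433)² + (7650266−7683097)²) = √(1288881801.000 + 1077874561.000) = 48649.320 m.
37817 ≤ 48649.320 < ∞ → Lambda.

Lambda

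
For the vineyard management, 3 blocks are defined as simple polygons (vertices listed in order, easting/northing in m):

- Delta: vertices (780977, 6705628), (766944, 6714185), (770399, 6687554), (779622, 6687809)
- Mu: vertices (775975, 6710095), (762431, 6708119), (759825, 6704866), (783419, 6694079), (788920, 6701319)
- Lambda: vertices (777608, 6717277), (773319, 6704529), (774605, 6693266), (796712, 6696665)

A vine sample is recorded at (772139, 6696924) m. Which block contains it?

Cast a ray rightward from (772139, 6696924). For each polygon, the edges (by vertex number in listed order) whose endpoints lie on opposite sides of northing = 6696924, where each meets that height, and whether that is right or left of the point:
Delta: 2–3 at easting≈769183.4 (left), 4–1 at easting≈780315.1 (right) → 1 crossing.
Mu: 3–4 at easting≈777196.2 (right), 4–5 at easting≈785580.6 (right) → 2 crossings.
Lambda: 2–3 at easting≈774187.3 (right), 4–1 at easting≈796471.9 (right) → 2 crossings.
Only Delta has an odd count, so the point is inside Delta.

Delta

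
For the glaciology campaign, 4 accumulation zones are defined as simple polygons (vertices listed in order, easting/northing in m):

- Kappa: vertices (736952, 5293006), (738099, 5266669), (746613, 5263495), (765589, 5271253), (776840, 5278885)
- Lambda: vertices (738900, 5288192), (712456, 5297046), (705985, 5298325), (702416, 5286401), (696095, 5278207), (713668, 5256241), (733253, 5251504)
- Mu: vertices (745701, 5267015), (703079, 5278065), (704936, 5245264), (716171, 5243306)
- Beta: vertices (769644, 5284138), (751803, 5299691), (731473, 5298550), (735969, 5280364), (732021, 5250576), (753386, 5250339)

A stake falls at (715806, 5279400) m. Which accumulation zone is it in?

Lambda

Cast a ray rightward from (715806, 5279400). For each polygon, the edges (by vertex number in listed order) whose endpoints lie on opposite sides of northing = 5279400, where each meets that height, and whether that is right or left of the point:
Kappa: 1–2 at easting≈737544.6 (right), 5–1 at easting≈775385.3 (right) → 2 crossings.
Lambda: 4–5 at easting≈697015.3 (left), 7–1 at easting≈737546.7 (right) → 1 crossing.
Mu: no edge straddles that height → 0 crossings.
Beta: 4–5 at easting≈735841.2 (right), 6–1 at easting≈767364.9 (right) → 2 crossings.
Only Lambda has an odd count, so the point is inside Lambda.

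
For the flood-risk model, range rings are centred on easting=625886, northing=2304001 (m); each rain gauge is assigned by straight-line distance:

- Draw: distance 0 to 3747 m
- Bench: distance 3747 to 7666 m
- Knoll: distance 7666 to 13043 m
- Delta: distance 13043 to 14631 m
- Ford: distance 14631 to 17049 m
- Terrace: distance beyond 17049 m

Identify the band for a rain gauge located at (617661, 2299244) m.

Distance = √((617661−625886)² + (2299244−2304001)²) = √(67650625.000 + 22629049.000) = 9501.562 m.
7666 ≤ 9501.562 < 13043 → Knoll.

Knoll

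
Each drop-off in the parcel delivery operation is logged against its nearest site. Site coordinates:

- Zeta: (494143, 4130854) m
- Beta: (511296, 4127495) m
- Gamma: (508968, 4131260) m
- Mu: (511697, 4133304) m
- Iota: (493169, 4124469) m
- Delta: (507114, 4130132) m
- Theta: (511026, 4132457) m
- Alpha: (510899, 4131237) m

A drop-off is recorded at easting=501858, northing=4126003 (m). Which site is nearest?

Delta

Squared distances to each site:
Zeta: 83053426.000; Beta: 91301908.000; Gamma: 78188149.000; Mu: 150110522.000; Iota: 77851877.000; Delta: 44674177.000; Theta: 125706340.000; Alpha: 109134437.000.
Minimum at Delta.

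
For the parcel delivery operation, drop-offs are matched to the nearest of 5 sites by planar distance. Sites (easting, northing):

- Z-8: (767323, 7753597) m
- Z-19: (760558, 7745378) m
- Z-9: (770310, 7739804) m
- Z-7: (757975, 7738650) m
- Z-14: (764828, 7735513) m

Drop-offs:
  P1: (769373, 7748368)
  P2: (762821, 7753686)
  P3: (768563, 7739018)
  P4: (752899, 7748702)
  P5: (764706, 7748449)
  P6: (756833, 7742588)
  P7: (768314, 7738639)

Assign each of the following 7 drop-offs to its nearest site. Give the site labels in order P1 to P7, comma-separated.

Z-8, Z-8, Z-9, Z-19, Z-19, Z-7, Z-9

P1 → Z-8 (d²=31544941.00)
P2 → Z-8 (d²=20275925.00)
P3 → Z-9 (d²=3669805.00)
P4 → Z-19 (d²=69709257.00)
P5 → Z-19 (d²=26636945.00)
P6 → Z-7 (d²=16812008.00)
P7 → Z-9 (d²=5341241.00)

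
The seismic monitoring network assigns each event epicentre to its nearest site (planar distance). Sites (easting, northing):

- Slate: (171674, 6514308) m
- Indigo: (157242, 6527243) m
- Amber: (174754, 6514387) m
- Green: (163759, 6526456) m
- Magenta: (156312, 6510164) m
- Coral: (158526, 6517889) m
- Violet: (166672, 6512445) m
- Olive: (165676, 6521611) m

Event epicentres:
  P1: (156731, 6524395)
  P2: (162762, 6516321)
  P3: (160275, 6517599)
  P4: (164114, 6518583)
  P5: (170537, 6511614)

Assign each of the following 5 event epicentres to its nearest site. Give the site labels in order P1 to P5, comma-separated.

P1 → Indigo (d²=8372225.00)
P2 → Coral (d²=20402320.00)
P3 → Coral (d²=3143101.00)
P4 → Olive (d²=11608628.00)
P5 → Slate (d²=8550405.00)

Indigo, Coral, Coral, Olive, Slate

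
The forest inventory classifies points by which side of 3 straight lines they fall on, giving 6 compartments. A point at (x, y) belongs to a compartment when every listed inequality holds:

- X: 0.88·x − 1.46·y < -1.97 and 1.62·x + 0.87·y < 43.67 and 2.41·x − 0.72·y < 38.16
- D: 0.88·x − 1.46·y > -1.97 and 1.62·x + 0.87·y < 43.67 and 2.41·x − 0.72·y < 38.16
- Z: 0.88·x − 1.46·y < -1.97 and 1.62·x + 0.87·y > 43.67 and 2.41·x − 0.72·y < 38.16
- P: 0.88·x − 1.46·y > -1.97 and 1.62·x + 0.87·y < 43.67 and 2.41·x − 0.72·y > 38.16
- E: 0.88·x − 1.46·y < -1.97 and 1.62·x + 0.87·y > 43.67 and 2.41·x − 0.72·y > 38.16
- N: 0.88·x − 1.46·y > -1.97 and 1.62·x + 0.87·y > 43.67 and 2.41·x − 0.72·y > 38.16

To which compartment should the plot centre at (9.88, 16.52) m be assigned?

X

0.88·9.88 − 1.46·16.52 = -15.425, which is < -1.97
1.62·9.88 + 0.87·16.52 = 30.378, which is < 43.67
2.41·9.88 − 0.72·16.52 = 11.916, which is < 38.16
This sign pattern matches X.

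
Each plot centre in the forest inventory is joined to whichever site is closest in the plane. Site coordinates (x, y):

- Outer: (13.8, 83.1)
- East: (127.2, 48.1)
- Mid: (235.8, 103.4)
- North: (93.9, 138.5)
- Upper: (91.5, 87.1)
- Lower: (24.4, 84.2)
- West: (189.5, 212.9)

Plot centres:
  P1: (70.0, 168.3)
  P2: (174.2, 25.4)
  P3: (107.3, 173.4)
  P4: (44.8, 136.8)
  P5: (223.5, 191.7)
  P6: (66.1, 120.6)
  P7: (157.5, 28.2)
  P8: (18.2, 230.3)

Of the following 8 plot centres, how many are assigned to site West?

1

P1 → North
P2 → East
P3 → North
P4 → North
P5 → West
P6 → North
P7 → East
P8 → North
1 of the 8 goes to West.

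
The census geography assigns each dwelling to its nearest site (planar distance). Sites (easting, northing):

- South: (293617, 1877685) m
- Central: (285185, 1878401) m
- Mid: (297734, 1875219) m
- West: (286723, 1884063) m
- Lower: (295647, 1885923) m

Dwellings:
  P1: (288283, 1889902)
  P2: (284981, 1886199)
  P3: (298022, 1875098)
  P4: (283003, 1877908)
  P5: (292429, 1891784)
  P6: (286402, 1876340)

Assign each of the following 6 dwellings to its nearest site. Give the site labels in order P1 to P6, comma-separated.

West, West, Mid, Central, Lower, Central

P1 → West (d²=36527521.00)
P2 → West (d²=7597060.00)
P3 → Mid (d²=97585.00)
P4 → Central (d²=5004173.00)
P5 → Lower (d²=44706845.00)
P6 → Central (d²=5728810.00)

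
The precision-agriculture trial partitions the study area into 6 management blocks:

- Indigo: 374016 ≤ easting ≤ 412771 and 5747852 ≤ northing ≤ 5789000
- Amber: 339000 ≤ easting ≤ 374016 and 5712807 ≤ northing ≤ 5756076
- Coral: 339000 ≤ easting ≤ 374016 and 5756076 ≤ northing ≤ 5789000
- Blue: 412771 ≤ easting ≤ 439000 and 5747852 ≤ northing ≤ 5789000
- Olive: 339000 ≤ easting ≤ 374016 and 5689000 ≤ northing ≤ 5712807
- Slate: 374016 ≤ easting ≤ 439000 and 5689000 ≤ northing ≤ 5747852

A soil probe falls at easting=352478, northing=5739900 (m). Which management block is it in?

Amber

The point has easting = 352478 and northing = 5739900.
Only Amber satisfies 339000 ≤ easting ≤ 374016 and 5712807 ≤ northing ≤ 5756076.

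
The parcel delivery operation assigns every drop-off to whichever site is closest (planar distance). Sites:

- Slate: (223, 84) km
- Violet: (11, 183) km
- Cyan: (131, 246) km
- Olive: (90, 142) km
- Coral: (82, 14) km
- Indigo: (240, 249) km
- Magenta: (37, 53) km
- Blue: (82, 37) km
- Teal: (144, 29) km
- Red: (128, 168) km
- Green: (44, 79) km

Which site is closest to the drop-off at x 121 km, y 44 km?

Squared distances to each site:
Slate: 12004.000; Violet: 31421.000; Cyan: 40904.000; Olive: 10565.000; Coral: 2421.000; Indigo: 56186.000; Magenta: 7137.000; Blue: 1570.000; Teal: 754.000; Red: 15425.000; Green: 7154.000.
Minimum at Teal.

Teal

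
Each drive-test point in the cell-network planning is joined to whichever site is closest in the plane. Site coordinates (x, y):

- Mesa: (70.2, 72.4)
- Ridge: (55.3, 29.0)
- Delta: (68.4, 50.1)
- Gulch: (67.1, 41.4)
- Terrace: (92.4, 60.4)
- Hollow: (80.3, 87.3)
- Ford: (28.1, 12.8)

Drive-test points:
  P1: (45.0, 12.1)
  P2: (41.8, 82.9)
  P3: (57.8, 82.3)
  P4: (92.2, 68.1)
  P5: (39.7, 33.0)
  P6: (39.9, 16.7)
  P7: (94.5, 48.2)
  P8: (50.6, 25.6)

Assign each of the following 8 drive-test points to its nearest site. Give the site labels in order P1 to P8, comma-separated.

P1 → Ford (d²=286.10)
P2 → Mesa (d²=916.81)
P3 → Mesa (d²=251.77)
P4 → Terrace (d²=59.33)
P5 → Ridge (d²=259.36)
P6 → Ford (d²=154.45)
P7 → Terrace (d²=153.25)
P8 → Ridge (d²=33.65)

Ford, Mesa, Mesa, Terrace, Ridge, Ford, Terrace, Ridge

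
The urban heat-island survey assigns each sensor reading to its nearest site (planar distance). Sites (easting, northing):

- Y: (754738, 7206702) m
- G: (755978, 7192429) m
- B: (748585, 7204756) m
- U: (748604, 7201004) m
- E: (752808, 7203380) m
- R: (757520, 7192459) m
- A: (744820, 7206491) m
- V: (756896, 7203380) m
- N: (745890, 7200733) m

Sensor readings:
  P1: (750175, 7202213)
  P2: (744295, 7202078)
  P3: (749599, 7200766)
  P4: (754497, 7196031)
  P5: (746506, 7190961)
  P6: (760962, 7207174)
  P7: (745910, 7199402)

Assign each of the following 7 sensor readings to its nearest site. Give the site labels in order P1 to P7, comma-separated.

U, N, U, G, G, V, N

P1 → U (d²=3929722.00)
P2 → N (d²=4353050.00)
P3 → U (d²=1046669.00)
P4 → G (d²=15167765.00)
P5 → G (d²=91873808.00)
P6 → V (d²=30926792.00)
P7 → N (d²=1771961.00)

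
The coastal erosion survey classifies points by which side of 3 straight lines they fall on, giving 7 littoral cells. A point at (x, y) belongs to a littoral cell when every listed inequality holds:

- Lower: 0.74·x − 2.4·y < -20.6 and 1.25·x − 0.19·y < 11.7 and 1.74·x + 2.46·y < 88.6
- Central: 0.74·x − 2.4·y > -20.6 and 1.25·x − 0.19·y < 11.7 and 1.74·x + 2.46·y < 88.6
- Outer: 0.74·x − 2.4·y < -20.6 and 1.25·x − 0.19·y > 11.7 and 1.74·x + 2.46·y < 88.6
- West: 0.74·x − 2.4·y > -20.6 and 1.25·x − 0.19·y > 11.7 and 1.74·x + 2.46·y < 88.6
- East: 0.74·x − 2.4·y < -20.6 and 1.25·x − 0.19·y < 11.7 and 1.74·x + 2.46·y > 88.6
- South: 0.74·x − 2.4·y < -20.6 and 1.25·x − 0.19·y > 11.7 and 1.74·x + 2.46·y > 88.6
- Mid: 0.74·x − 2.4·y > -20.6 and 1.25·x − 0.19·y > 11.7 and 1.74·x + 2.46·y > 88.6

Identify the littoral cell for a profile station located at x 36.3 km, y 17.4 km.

0.74·36.3 − 2.4·17.4 = -14.898, which is > -20.6
1.25·36.3 − 0.19·17.4 = 42.069, which is > 11.7
1.74·36.3 + 2.46·17.4 = 105.966, which is > 88.6
This sign pattern matches Mid.

Mid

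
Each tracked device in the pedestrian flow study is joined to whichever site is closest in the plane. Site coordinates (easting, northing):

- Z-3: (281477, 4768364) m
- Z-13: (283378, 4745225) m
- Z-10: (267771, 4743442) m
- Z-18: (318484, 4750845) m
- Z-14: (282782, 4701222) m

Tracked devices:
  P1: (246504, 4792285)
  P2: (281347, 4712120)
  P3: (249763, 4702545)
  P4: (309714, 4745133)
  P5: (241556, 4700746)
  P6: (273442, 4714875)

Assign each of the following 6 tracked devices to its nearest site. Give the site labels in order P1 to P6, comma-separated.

Z-3, Z-14, Z-14, Z-18, Z-14, Z-14

P1 → Z-3 (d²=1795324970.00)
P2 → Z-14 (d²=120825629.00)
P3 → Z-14 (d²=1092004690.00)
P4 → Z-18 (d²=109539844.00)
P5 → Z-14 (d²=1699809652.00)
P6 → Z-14 (d²=273640009.00)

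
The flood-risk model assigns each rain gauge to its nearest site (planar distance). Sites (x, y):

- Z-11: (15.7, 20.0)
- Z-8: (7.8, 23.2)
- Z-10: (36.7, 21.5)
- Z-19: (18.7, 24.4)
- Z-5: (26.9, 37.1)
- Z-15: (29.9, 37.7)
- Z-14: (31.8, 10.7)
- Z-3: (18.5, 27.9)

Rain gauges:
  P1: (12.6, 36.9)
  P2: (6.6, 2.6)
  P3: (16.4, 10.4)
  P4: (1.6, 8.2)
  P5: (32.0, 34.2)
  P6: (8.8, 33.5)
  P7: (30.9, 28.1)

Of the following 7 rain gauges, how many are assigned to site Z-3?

P1 → Z-3
P2 → Z-11
P3 → Z-11
P4 → Z-8
P5 → Z-15
P6 → Z-8
P7 → Z-10
1 of the 7 goes to Z-3.

1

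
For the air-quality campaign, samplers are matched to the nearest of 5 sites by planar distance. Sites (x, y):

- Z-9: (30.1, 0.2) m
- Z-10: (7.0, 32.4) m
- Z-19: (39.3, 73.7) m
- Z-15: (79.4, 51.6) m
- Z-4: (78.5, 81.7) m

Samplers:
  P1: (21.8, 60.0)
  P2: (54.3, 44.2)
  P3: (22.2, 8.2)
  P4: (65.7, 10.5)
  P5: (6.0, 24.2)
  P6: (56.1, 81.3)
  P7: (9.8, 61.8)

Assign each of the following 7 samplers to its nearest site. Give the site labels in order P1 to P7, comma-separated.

Z-19, Z-15, Z-9, Z-9, Z-10, Z-19, Z-10

P1 → Z-19 (d²=493.94)
P2 → Z-15 (d²=684.77)
P3 → Z-9 (d²=126.41)
P4 → Z-9 (d²=1373.45)
P5 → Z-10 (d²=68.24)
P6 → Z-19 (d²=340.00)
P7 → Z-10 (d²=872.20)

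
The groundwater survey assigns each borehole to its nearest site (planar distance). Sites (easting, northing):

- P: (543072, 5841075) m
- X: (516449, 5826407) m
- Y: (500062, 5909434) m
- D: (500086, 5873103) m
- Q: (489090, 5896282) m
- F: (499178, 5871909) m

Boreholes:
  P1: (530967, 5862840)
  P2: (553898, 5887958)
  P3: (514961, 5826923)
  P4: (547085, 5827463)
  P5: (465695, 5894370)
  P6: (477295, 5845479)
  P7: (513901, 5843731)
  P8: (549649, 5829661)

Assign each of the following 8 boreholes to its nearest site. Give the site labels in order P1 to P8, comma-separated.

P1 → P (d²=620246250.00)
P2 → P (d²=2315217965.00)
P3 → X (d²=2480400.00)
P4 → P (d²=201390713.00)
P5 → Q (d²=550981769.00)
P6 → F (d²=1177410589.00)
P7 → X (d²=306613280.00)
P8 → P (d²=173536325.00)

P, P, X, P, Q, F, X, P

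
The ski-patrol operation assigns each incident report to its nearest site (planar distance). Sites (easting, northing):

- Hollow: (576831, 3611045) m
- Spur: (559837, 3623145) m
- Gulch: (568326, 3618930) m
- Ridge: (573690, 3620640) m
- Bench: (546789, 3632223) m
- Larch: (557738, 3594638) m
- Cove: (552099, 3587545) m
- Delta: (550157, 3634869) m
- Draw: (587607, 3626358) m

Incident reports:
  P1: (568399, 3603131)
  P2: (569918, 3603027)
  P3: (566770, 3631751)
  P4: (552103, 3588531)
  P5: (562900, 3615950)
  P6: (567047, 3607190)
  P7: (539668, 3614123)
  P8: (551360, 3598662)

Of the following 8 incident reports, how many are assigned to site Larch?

P1 → Hollow
P2 → Hollow
P3 → Spur
P4 → Cove
P5 → Gulch
P6 → Hollow
P7 → Bench
P8 → Larch
1 of the 8 goes to Larch.

1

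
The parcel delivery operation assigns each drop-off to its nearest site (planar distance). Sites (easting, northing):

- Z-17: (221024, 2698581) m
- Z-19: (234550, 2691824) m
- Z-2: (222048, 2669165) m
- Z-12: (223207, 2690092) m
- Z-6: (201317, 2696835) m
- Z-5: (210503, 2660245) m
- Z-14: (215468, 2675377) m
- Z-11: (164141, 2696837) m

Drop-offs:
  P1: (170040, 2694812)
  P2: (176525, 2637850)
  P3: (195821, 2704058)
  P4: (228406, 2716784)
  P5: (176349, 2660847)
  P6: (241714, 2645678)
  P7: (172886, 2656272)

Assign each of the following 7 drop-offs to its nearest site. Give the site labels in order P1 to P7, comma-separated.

P1 → Z-11 (d²=38898826.00)
P2 → Z-5 (d²=1656040509.00)
P3 → Z-6 (d²=82377745.00)
P4 → Z-17 (d²=385843133.00)
P5 → Z-5 (d²=1166858120.00)
P6 → Z-2 (d²=938390725.00)
P7 → Z-5 (d²=1430823418.00)

Z-11, Z-5, Z-6, Z-17, Z-5, Z-2, Z-5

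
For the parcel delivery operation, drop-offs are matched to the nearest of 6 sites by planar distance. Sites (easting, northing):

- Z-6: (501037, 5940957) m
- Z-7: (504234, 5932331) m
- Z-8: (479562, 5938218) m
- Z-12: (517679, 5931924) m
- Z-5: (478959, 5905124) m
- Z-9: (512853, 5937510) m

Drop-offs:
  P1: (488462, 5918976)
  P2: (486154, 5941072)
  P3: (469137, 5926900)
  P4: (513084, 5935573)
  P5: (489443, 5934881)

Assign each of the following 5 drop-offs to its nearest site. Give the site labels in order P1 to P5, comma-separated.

P1 → Z-5 (d²=282184913.00)
P2 → Z-8 (d²=51599780.00)
P3 → Z-8 (d²=236777749.00)
P4 → Z-9 (d²=3805330.00)
P5 → Z-8 (d²=108769730.00)

Z-5, Z-8, Z-8, Z-9, Z-8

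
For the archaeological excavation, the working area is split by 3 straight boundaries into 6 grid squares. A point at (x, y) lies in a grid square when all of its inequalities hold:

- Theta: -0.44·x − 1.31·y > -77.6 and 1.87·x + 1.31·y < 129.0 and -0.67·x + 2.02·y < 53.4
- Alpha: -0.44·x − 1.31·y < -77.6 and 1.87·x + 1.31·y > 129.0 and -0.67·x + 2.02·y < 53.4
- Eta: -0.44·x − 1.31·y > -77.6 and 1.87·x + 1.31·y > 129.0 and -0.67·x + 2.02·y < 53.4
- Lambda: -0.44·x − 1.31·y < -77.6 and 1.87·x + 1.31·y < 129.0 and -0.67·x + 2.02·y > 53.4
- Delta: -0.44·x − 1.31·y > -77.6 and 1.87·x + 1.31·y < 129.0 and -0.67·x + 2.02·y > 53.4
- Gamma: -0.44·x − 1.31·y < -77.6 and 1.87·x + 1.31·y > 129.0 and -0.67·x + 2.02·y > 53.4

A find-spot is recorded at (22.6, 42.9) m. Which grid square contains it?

Delta

-0.44·22.6 − 1.31·42.9 = -66.143, which is > -77.6
1.87·22.6 + 1.31·42.9 = 98.461, which is < 129.0
-0.67·22.6 + 2.02·42.9 = 71.516, which is > 53.4
This sign pattern matches Delta.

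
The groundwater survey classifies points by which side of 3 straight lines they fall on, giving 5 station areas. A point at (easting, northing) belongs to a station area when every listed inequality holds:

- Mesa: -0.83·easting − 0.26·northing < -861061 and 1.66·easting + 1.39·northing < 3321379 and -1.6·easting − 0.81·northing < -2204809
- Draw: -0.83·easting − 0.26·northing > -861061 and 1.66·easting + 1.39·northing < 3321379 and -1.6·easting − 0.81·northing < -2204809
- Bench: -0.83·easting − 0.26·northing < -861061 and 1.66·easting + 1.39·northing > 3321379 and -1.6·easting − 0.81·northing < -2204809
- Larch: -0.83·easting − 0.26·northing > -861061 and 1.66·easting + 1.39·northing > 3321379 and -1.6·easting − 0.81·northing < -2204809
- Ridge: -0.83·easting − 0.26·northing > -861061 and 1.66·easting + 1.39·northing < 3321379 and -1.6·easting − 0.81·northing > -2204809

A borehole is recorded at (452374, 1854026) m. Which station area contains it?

Larch

-0.83·452374 − 0.26·1854026 = -857517.180, which is > -861061
1.66·452374 + 1.39·1854026 = 3328036.980, which is > 3321379
-1.6·452374 − 0.81·1854026 = -2225559.460, which is < -2204809
This sign pattern matches Larch.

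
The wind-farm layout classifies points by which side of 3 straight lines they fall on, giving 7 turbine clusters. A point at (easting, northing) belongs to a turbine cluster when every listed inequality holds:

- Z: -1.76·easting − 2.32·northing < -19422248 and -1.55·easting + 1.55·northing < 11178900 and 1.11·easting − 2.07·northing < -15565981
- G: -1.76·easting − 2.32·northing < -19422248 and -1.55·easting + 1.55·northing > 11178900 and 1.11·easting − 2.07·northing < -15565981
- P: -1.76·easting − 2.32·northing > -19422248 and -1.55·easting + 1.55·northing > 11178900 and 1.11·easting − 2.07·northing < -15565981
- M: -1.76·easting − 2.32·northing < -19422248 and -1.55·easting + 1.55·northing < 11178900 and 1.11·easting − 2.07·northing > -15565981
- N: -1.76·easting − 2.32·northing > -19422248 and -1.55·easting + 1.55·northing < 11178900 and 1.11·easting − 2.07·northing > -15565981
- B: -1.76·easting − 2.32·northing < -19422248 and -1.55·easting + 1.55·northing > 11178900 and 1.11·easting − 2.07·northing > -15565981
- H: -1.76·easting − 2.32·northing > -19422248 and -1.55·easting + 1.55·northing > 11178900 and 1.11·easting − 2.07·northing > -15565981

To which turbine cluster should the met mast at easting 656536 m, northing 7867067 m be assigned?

N

-1.76·656536 − 2.32·7867067 = -19407098.800, which is > -19422248
-1.55·656536 + 1.55·7867067 = 11176323.050, which is < 11178900
1.11·656536 − 2.07·7867067 = -15556073.730, which is > -15565981
This sign pattern matches N.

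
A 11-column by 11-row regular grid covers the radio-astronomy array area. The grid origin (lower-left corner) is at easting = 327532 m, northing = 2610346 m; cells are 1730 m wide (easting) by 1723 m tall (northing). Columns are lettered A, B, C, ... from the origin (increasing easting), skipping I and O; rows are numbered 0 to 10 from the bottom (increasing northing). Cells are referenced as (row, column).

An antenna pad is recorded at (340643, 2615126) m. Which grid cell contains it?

(2, H)

Column index: ⌊(340643 − 327532) / 1730⌋ = ⌊7.579⌋ = 7 → column H
Row offset from origin: ⌊(2615126 − 2610346) / 1723⌋ = ⌊2.774⌋ = 2 → row 2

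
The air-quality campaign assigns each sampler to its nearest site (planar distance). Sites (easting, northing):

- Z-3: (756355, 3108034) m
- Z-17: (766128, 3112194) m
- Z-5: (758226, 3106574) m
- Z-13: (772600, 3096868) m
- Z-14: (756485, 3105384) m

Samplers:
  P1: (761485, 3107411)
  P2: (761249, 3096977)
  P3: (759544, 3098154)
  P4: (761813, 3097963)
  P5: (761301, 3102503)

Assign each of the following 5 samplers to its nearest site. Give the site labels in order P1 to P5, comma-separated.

Z-5, Z-14, Z-14, Z-14, Z-5

P1 → Z-5 (d²=11321650.00)
P2 → Z-14 (d²=93373345.00)
P3 → Z-14 (d²=61630381.00)
P4 → Z-14 (d²=83458825.00)
P5 → Z-5 (d²=26028666.00)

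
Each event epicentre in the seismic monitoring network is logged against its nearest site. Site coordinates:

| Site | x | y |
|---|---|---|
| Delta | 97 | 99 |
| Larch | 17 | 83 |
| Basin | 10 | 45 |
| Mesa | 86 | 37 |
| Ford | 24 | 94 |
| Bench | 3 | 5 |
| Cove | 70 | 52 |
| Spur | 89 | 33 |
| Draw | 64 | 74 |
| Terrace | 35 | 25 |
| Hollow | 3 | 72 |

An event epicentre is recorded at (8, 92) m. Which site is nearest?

Larch

Squared distances to each site:
Delta: 7970.000; Larch: 162.000; Basin: 2213.000; Mesa: 9109.000; Ford: 260.000; Bench: 7594.000; Cove: 5444.000; Spur: 10042.000; Draw: 3460.000; Terrace: 5218.000; Hollow: 425.000.
Minimum at Larch.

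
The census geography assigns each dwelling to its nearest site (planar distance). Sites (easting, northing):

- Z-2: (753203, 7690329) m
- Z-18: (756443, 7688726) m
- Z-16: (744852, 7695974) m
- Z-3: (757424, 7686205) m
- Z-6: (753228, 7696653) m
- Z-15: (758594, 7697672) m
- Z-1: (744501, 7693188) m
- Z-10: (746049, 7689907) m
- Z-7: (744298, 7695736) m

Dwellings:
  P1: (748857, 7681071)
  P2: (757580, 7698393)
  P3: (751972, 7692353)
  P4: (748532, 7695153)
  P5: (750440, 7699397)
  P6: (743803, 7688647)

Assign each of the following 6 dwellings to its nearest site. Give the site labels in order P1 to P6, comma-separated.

Z-10, Z-15, Z-2, Z-16, Z-6, Z-10

P1 → Z-10 (d²=85959760.00)
P2 → Z-15 (d²=1548037.00)
P3 → Z-2 (d²=5611937.00)
P4 → Z-16 (d²=14216441.00)
P5 → Z-6 (d²=15302480.00)
P6 → Z-10 (d²=6632116.00)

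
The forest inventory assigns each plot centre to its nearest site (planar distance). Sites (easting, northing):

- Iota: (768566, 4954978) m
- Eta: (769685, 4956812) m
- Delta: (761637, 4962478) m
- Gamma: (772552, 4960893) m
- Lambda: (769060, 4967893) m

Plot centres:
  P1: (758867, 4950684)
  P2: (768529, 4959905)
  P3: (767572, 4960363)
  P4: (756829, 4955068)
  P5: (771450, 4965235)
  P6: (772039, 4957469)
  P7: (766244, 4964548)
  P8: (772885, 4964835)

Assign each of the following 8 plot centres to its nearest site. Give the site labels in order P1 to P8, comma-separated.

Iota, Eta, Eta, Delta, Lambda, Eta, Lambda, Gamma

P1 → Iota (d²=112509037.00)
P2 → Eta (d²=10902985.00)
P3 → Eta (d²=17074370.00)
P4 → Delta (d²=78024964.00)
P5 → Lambda (d²=12777064.00)
P6 → Eta (d²=5972965.00)
P7 → Lambda (d²=19118881.00)
P8 → Gamma (d²=15650253.00)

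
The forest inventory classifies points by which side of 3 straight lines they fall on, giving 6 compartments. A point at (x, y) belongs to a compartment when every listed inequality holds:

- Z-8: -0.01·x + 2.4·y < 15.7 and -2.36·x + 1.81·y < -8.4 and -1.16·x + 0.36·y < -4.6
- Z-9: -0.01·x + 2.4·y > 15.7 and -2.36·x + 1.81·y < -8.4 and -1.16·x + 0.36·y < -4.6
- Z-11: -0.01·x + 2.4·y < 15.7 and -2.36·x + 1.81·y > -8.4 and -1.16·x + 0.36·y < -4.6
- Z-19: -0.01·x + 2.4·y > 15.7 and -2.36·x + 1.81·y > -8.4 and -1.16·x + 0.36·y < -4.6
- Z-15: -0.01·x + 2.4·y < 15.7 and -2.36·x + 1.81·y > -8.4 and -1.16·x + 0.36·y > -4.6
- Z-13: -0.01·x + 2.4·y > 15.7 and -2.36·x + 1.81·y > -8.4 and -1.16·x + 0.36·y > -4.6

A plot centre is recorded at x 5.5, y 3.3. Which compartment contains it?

Z-11

-0.01·5.5 + 2.4·3.3 = 7.865, which is < 15.7
-2.36·5.5 + 1.81·3.3 = -7.007, which is > -8.4
-1.16·5.5 + 0.36·3.3 = -5.192, which is < -4.6
This sign pattern matches Z-11.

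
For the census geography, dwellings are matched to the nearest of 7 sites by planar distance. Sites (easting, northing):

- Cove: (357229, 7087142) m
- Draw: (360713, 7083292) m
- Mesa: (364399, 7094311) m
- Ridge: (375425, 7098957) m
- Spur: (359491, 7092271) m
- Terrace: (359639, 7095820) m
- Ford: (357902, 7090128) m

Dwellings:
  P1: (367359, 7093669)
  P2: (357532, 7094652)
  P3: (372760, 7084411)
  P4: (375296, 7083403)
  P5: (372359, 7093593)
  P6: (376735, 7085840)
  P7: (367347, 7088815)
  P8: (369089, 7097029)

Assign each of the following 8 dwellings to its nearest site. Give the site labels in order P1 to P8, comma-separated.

P1 → Mesa (d²=9173764.00)
P2 → Terrace (d²=5803673.00)
P3 → Draw (d²=146382370.00)
P4 → Draw (d²=212676210.00)
P5 → Ridge (d²=38172852.00)
P6 → Ridge (d²=173771789.00)
P7 → Mesa (d²=38896720.00)
P8 → Mesa (d²=29383624.00)

Mesa, Terrace, Draw, Draw, Ridge, Ridge, Mesa, Mesa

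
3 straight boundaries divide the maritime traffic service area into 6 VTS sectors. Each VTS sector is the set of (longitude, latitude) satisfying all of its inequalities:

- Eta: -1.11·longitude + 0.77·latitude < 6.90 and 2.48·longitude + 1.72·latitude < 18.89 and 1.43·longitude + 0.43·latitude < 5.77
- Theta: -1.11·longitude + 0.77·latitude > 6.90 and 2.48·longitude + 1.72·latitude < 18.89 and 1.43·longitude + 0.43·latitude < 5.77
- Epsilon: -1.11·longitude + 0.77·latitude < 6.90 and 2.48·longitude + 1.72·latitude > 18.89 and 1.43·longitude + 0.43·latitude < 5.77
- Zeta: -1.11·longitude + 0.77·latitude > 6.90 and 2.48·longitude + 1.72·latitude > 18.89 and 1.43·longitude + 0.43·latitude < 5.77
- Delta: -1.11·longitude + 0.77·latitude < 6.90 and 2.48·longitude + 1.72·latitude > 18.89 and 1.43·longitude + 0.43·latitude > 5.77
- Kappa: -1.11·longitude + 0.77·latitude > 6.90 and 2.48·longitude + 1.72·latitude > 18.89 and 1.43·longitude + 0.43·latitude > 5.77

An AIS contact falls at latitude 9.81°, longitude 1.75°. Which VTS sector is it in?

-1.11·1.75 + 0.77·9.81 = 5.611, which is < 6.90
2.48·1.75 + 1.72·9.81 = 21.213, which is > 18.89
1.43·1.75 + 0.43·9.81 = 6.721, which is > 5.77
This sign pattern matches Delta.

Delta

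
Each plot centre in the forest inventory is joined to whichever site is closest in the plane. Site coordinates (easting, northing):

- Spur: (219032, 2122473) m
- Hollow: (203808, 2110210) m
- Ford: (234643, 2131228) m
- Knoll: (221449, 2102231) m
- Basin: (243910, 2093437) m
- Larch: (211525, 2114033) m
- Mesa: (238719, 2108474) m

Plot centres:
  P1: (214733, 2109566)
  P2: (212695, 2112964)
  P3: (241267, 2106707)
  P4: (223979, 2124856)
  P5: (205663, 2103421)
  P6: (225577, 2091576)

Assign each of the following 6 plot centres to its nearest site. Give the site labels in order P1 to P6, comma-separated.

P1 → Larch (d²=30245353.00)
P2 → Larch (d²=2511661.00)
P3 → Mesa (d²=9614593.00)
P4 → Spur (d²=30151498.00)
P5 → Hollow (d²=49531546.00)
P6 → Knoll (d²=130569409.00)

Larch, Larch, Mesa, Spur, Hollow, Knoll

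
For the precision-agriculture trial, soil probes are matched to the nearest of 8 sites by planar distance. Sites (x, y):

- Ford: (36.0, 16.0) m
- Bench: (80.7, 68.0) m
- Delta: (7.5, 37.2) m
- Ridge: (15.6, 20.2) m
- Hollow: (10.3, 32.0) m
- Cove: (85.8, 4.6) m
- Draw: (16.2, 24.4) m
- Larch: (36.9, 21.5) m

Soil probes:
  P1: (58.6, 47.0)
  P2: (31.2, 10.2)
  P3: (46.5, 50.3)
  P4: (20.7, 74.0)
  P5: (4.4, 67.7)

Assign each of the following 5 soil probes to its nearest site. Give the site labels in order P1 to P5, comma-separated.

P1 → Bench (d²=929.41)
P2 → Ford (d²=56.68)
P3 → Larch (d²=921.60)
P4 → Delta (d²=1528.48)
P5 → Delta (d²=939.86)

Bench, Ford, Larch, Delta, Delta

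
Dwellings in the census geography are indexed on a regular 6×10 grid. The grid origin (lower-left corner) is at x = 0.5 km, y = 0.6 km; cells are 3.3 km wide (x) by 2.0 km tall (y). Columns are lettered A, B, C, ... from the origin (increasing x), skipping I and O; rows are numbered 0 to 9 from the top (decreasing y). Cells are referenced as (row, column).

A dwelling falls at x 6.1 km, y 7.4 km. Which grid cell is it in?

(6, B)

Column index: ⌊(6.1 − 0.5) / 3.3⌋ = ⌊1.697⌋ = 1 → column B
Row offset from origin: ⌊(7.4 − 0.6) / 2.0⌋ = ⌊3.400⌋ = 3 → row 6 (counted from top)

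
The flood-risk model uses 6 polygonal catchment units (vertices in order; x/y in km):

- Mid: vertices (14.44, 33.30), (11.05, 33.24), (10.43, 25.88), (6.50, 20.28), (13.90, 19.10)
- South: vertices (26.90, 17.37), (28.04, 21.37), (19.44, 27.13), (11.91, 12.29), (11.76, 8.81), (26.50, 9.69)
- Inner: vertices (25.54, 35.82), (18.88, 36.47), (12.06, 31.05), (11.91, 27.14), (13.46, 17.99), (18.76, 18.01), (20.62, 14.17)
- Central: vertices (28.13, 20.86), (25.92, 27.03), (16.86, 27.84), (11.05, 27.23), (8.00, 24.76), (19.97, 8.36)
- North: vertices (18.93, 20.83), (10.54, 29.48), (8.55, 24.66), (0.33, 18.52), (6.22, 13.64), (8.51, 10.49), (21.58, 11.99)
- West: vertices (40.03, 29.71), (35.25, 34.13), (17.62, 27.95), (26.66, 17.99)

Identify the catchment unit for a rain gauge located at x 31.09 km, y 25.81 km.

West

Cast a ray rightward from (31.09, 25.81). For each polygon, the edges (by vertex number in listed order) whose endpoints lie on opposite sides of y = 25.81, where each meets that height, and whether that is right or left of the point:
Mid: 3–4 at x≈10.381 (left), 5–1 at x≈14.155 (left) → 0 crossings.
South: 2–3 at x≈21.411 (left), 3–4 at x≈18.770 (left) → 0 crossings.
Inner: 4–5 at x≈12.135 (left), 7–1 at x≈23.265 (left) → 0 crossings.
Central: 1–2 at x≈26.357 (left), 4–5 at x≈9.297 (left) → 0 crossings.
North: 1–2 at x≈14.100 (left), 2–3 at x≈9.025 (left) → 0 crossings.
West: 3–4 at x≈19.562 (left), 4–1 at x≈35.581 (right) → 1 crossing.
Only West has an odd count, so the point is inside West.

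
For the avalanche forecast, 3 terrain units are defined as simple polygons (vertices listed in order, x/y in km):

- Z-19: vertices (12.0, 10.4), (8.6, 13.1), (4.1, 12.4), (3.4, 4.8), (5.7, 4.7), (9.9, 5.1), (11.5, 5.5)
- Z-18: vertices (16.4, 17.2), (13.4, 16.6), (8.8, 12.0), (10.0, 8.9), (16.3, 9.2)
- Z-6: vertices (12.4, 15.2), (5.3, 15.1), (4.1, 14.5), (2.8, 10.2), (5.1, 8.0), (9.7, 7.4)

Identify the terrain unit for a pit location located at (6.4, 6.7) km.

Z-19

Cast a ray rightward from (6.4, 6.7). For each polygon, the edges (by vertex number in listed order) whose endpoints lie on opposite sides of y = 6.7, where each meets that height, and whether that is right or left of the point:
Z-19: 3–4 at x≈3.57 (left), 7–1 at x≈11.62 (right) → 1 crossing.
Z-18: no edge straddles that height → 0 crossings.
Z-6: no edge straddles that height → 0 crossings.
Only Z-19 has an odd count, so the point is inside Z-19.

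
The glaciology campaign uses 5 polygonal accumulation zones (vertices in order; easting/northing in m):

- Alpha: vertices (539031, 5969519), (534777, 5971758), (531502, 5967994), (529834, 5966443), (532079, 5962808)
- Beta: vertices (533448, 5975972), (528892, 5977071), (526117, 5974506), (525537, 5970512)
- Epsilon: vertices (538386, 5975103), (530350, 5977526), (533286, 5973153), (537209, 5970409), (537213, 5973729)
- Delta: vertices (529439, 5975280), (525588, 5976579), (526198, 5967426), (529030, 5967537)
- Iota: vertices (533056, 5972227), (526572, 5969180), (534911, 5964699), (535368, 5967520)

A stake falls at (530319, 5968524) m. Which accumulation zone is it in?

Cast a ray rightward from (530319, 5968524). For each polygon, the edges (by vertex number in listed order) whose endpoints lie on opposite sides of northing = 5968524, where each meets that height, and whether that is right or left of the point:
Alpha: 2–3 at easting≈531963.1 (right), 5–1 at easting≈538000.3 (right) → 2 crossings.
Beta: no edge straddles that height → 0 crossings.
Epsilon: no edge straddles that height → 0 crossings.
Delta: 2–3 at easting≈526124.8 (left), 4–1 at easting≈529082.1 (left) → 0 crossings.
Iota: 2–3 at easting≈527792.8 (left), 4–1 at easting≈534874.9 (right) → 1 crossing.
Only Iota has an odd count, so the point is inside Iota.

Iota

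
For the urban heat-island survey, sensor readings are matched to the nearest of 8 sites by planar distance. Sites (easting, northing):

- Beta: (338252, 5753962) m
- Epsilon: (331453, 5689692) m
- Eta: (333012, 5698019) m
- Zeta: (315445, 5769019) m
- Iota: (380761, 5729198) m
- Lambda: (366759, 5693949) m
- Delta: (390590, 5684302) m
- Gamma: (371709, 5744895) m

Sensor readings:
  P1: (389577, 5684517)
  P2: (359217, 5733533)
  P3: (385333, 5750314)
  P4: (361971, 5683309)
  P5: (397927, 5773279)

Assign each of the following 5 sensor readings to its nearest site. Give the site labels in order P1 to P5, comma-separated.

P1 → Delta (d²=1072394.00)
P2 → Gamma (d²=285145108.00)
P3 → Gamma (d²=214978937.00)
P4 → Lambda (d²=136134544.00)
P5 → Gamma (d²=1493034980.00)

Delta, Gamma, Gamma, Lambda, Gamma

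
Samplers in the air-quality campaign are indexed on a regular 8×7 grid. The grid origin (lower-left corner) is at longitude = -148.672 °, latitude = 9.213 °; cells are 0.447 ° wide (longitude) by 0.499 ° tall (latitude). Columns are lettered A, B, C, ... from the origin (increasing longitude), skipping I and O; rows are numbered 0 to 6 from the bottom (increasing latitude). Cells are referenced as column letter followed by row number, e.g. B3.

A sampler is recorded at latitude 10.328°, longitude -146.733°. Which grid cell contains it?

E2

Column index: ⌊(-146.733 − -148.672) / 0.447⌋ = ⌊4.338⌋ = 4 → column E
Row offset from origin: ⌊(10.328 − 9.213) / 0.499⌋ = ⌊2.234⌋ = 2 → row 2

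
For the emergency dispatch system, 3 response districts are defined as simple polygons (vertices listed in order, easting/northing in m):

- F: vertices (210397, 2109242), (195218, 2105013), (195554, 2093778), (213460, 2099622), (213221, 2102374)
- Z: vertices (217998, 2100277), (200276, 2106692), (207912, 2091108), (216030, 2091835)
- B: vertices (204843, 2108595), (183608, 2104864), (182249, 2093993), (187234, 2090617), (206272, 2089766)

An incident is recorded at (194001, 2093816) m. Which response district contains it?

Cast a ray rightward from (194001, 2093816). For each polygon, the edges (by vertex number in listed order) whose endpoints lie on opposite sides of northing = 2093816, where each meets that height, and whether that is right or left of the point:
F: 2–3 at easting≈195552.9 (right), 3–4 at easting≈195670.4 (right) → 2 crossings.
Z: 2–3 at easting≈206585.1 (right), 4–1 at easting≈216491.8 (right) → 2 crossings.
B: 3–4 at easting≈182510.4 (left), 5–1 at easting≈205964.6 (right) → 1 crossing.
Only B has an odd count, so the point is inside B.

B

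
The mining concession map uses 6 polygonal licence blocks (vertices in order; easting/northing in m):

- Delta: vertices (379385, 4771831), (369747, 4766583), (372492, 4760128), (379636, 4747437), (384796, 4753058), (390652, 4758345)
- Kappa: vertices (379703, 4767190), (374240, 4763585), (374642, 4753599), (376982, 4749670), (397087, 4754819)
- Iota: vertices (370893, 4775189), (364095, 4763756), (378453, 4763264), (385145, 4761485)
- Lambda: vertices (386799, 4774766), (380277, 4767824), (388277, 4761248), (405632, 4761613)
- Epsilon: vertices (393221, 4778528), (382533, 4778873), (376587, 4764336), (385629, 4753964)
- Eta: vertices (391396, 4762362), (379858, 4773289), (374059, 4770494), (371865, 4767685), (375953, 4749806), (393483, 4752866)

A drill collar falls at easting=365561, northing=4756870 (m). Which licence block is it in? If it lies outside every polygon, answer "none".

Cast a ray rightward from (365561, 4756870). For each polygon, the edges (by vertex number in listed order) whose endpoints lie on opposite sides of northing = 4756870, where each meets that height, and whether that is right or left of the point:
Delta: 3–4 at easting≈374326.0 (right), 5–6 at easting≈389018.3 (right) → 2 crossings.
Kappa: 2–3 at easting≈374510.3 (right), 5–1 at easting≈394204.9 (right) → 2 crossings.
Iota: no edge straddles that height → 0 crossings.
Lambda: no edge straddles that height → 0 crossings.
Epsilon: 3–4 at easting≈383095.6 (right), 4–1 at easting≈386527.2 (right) → 2 crossings.
Eta: 4–5 at easting≈374337.8 (right), 6–1 at easting≈392603.0 (right) → 2 crossings.
All counts are even, so the point lies outside every listed polygon.

none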